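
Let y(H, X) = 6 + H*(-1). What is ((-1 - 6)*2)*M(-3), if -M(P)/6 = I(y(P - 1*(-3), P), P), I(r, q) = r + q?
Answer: 252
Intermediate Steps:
y(H, X) = 6 - H
I(r, q) = q + r
M(P) = -18 (M(P) = -6*(P + (6 - (P - 1*(-3)))) = -6*(P + (6 - (P + 3))) = -6*(P + (6 - (3 + P))) = -6*(P + (6 + (-3 - P))) = -6*(P + (3 - P)) = -6*3 = -18)
((-1 - 6)*2)*M(-3) = ((-1 - 6)*2)*(-18) = -7*2*(-18) = -14*(-18) = 252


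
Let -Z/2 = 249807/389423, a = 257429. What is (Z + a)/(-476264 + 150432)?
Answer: -7711405681/9760498072 ≈ -0.79006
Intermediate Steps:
Z = -499614/389423 ≈ -1.2830
(Z + a)/(-476264 + 150432) = (-499614/389423 + 257429)/(-476264 + 150432) = (100248273853/389423)/(-325832) = (100248273853/389423)*(-1/325832) = -7711405681/9760498072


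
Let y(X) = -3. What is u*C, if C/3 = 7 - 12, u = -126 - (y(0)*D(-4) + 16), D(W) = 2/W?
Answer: 4305/2 ≈ 2152.5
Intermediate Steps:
u = -287/2 (u = -126 - (-6/(-4) + 16) = -126 - (-6*(-1)/4 + 16) = -126 - (-3*(-½) + 16) = -126 - (3/2 + 16) = -126 - 1*35/2 = -126 - 35/2 = -287/2 ≈ -143.50)
C = -15 (C = 3*(7 - 12) = 3*(-5) = -15)
u*C = -287/2*(-15) = 4305/2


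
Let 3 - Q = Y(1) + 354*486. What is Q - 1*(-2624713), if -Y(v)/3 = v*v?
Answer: 2452675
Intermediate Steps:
Y(v) = -3*v² (Y(v) = -3*v*v = -3*v²)
Q = -172038 (Q = 3 - (-3*1² + 354*486) = 3 - (-3*1 + 172044) = 3 - (-3 + 172044) = 3 - 1*172041 = 3 - 172041 = -172038)
Q - 1*(-2624713) = -172038 - 1*(-2624713) = -172038 + 2624713 = 2452675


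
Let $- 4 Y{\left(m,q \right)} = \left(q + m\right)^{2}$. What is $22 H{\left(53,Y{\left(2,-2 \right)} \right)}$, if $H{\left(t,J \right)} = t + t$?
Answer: $2332$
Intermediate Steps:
$Y{\left(m,q \right)} = - \frac{\left(m + q\right)^{2}}{4}$ ($Y{\left(m,q \right)} = - \frac{\left(q + m\right)^{2}}{4} = - \frac{\left(m + q\right)^{2}}{4}$)
$H{\left(t,J \right)} = 2 t$
$22 H{\left(53,Y{\left(2,-2 \right)} \right)} = 22 \cdot 2 \cdot 53 = 22 \cdot 106 = 2332$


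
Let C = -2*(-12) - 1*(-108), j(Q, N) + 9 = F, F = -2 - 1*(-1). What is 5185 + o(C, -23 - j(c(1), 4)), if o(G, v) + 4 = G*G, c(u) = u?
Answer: 22605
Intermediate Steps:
F = -1 (F = -2 + 1 = -1)
j(Q, N) = -10 (j(Q, N) = -9 - 1 = -10)
C = 132 (C = 24 + 108 = 132)
o(G, v) = -4 + G² (o(G, v) = -4 + G*G = -4 + G²)
5185 + o(C, -23 - j(c(1), 4)) = 5185 + (-4 + 132²) = 5185 + (-4 + 17424) = 5185 + 17420 = 22605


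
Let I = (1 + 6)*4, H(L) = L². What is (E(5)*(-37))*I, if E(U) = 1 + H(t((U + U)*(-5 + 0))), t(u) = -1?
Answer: -2072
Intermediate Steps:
E(U) = 2 (E(U) = 1 + (-1)² = 1 + 1 = 2)
I = 28 (I = 7*4 = 28)
(E(5)*(-37))*I = (2*(-37))*28 = -74*28 = -2072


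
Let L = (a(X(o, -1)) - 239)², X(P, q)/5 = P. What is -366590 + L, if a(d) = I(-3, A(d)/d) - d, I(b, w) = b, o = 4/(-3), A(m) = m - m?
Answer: -2800874/9 ≈ -3.1121e+5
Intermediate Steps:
A(m) = 0
o = -4/3 (o = 4*(-⅓) = -4/3 ≈ -1.3333)
X(P, q) = 5*P
a(d) = -3 - d
L = 498436/9 (L = ((-3 - 5*(-4)/3) - 239)² = ((-3 - 1*(-20/3)) - 239)² = ((-3 + 20/3) - 239)² = (11/3 - 239)² = (-706/3)² = 498436/9 ≈ 55382.)
-366590 + L = -366590 + 498436/9 = -2800874/9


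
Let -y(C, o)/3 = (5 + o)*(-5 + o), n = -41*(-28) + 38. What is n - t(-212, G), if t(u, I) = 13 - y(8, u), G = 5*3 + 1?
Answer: -133584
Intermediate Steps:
n = 1186 (n = 1148 + 38 = 1186)
y(C, o) = -3*(-5 + o)*(5 + o) (y(C, o) = -3*(5 + o)*(-5 + o) = -3*(-5 + o)*(5 + o))
G = 16 (G = 15 + 1 = 16)
t(u, I) = -62 + 3*u**2 (t(u, I) = 13 - (75 - 3*u**2) = 13 + (-75 + 3*u**2) = -62 + 3*u**2)
n - t(-212, G) = 1186 - (-62 + 3*(-212)**2) = 1186 - (-62 + 3*44944) = 1186 - (-62 + 134832) = 1186 - 1*134770 = 1186 - 134770 = -133584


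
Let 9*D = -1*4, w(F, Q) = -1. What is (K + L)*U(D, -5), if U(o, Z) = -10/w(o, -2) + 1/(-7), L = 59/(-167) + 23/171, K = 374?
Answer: 245503610/66633 ≈ 3684.4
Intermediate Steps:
D = -4/9 (D = (-1*4)/9 = (⅑)*(-4) = -4/9 ≈ -0.44444)
L = -6248/28557 (L = 59*(-1/167) + 23*(1/171) = -59/167 + 23/171 = -6248/28557 ≈ -0.21879)
U(o, Z) = 69/7 (U(o, Z) = -10/(-1) + 1/(-7) = -10*(-1) + 1*(-⅐) = 10 - ⅐ = 69/7)
(K + L)*U(D, -5) = (374 - 6248/28557)*(69/7) = (10674070/28557)*(69/7) = 245503610/66633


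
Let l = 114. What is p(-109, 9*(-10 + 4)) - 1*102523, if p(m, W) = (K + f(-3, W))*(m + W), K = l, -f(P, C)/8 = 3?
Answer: -117193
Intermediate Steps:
f(P, C) = -24 (f(P, C) = -8*3 = -24)
K = 114
p(m, W) = 90*W + 90*m (p(m, W) = (114 - 24)*(m + W) = 90*(W + m) = 90*W + 90*m)
p(-109, 9*(-10 + 4)) - 1*102523 = (90*(9*(-10 + 4)) + 90*(-109)) - 1*102523 = (90*(9*(-6)) - 9810) - 102523 = (90*(-54) - 9810) - 102523 = (-4860 - 9810) - 102523 = -14670 - 102523 = -117193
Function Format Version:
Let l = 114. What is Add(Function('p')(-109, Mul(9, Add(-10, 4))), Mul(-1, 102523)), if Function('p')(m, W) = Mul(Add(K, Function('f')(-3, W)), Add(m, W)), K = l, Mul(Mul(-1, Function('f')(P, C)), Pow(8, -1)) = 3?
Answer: -117193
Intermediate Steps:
Function('f')(P, C) = -24 (Function('f')(P, C) = Mul(-8, 3) = -24)
K = 114
Function('p')(m, W) = Add(Mul(90, W), Mul(90, m)) (Function('p')(m, W) = Mul(Add(114, -24), Add(m, W)) = Mul(90, Add(W, m)) = Add(Mul(90, W), Mul(90, m)))
Add(Function('p')(-109, Mul(9, Add(-10, 4))), Mul(-1, 102523)) = Add(Add(Mul(90, Mul(9, Add(-10, 4))), Mul(90, -109)), Mul(-1, 102523)) = Add(Add(Mul(90, Mul(9, -6)), -9810), -102523) = Add(Add(Mul(90, -54), -9810), -102523) = Add(Add(-4860, -9810), -102523) = Add(-14670, -102523) = -117193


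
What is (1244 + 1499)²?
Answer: 7524049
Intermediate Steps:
(1244 + 1499)² = 2743² = 7524049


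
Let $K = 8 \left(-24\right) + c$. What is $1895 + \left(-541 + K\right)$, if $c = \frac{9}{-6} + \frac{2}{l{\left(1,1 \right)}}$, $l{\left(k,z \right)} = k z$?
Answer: $\frac{2325}{2} \approx 1162.5$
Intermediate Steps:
$c = \frac{1}{2}$ ($c = \frac{9}{-6} + \frac{2}{1 \cdot 1} = 9 \left(- \frac{1}{6}\right) + \frac{2}{1} = - \frac{3}{2} + 2 \cdot 1 = - \frac{3}{2} + 2 = \frac{1}{2} \approx 0.5$)
$K = - \frac{383}{2}$ ($K = 8 \left(-24\right) + \frac{1}{2} = -192 + \frac{1}{2} = - \frac{383}{2} \approx -191.5$)
$1895 + \left(-541 + K\right) = 1895 - \frac{1465}{2} = \frac{2325}{2}$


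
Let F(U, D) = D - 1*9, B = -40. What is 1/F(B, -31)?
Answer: -1/40 ≈ -0.025000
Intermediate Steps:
F(U, D) = -9 + D (F(U, D) = D - 9 = -9 + D)
1/F(B, -31) = 1/(-9 - 31) = 1/(-40) = -1/40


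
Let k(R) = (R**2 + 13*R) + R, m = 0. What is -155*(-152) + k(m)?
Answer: 23560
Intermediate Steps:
k(R) = R**2 + 14*R
-155*(-152) + k(m) = -155*(-152) + 0*(14 + 0) = 23560 + 0*14 = 23560 + 0 = 23560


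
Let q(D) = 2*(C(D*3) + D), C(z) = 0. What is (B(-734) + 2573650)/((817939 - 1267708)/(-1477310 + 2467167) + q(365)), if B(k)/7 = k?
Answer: 2542459582784/722145841 ≈ 3520.7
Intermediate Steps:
q(D) = 2*D (q(D) = 2*(0 + D) = 2*D)
B(k) = 7*k
(B(-734) + 2573650)/((817939 - 1267708)/(-1477310 + 2467167) + q(365)) = (7*(-734) + 2573650)/((817939 - 1267708)/(-1477310 + 2467167) + 2*365) = (-5138 + 2573650)/(-449769/989857 + 730) = 2568512/(-449769*1/989857 + 730) = 2568512/(-449769/989857 + 730) = 2568512/(722145841/989857) = 2568512*(989857/722145841) = 2542459582784/722145841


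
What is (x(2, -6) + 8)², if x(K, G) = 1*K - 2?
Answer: 64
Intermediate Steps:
x(K, G) = -2 + K (x(K, G) = K - 2 = -2 + K)
(x(2, -6) + 8)² = ((-2 + 2) + 8)² = (0 + 8)² = 8² = 64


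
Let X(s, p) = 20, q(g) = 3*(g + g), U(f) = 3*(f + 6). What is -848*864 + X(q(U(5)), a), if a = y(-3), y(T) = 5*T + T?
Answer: -732652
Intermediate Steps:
y(T) = 6*T
U(f) = 18 + 3*f (U(f) = 3*(6 + f) = 18 + 3*f)
q(g) = 6*g (q(g) = 3*(2*g) = 6*g)
a = -18 (a = 6*(-3) = -18)
-848*864 + X(q(U(5)), a) = -848*864 + 20 = -732672 + 20 = -732652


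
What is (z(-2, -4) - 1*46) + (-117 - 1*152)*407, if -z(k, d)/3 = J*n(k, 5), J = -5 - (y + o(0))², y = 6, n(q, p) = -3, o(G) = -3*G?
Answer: -109898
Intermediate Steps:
J = -41 (J = -5 - (6 - 3*0)² = -5 - (6 + 0)² = -5 - 1*6² = -5 - 1*36 = -5 - 36 = -41)
z(k, d) = -369 (z(k, d) = -(-123)*(-3) = -3*123 = -369)
(z(-2, -4) - 1*46) + (-117 - 1*152)*407 = (-369 - 1*46) + (-117 - 1*152)*407 = (-369 - 46) + (-117 - 152)*407 = -415 - 269*407 = -415 - 109483 = -109898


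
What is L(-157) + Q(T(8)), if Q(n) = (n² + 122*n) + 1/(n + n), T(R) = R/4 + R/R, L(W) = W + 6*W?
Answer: -4343/6 ≈ -723.83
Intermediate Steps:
L(W) = 7*W
T(R) = 1 + R/4 (T(R) = R*(¼) + 1 = R/4 + 1 = 1 + R/4)
Q(n) = n² + 1/(2*n) + 122*n (Q(n) = (n² + 122*n) + 1/(2*n) = n² + 1/(2*n) + 122*n)
L(-157) + Q(T(8)) = 7*(-157) + ((1 + (¼)*8)² + 1/(2*(1 + (¼)*8)) + 122*(1 + (¼)*8)) = -1099 + ((1 + 2)² + 1/(2*(1 + 2)) + 122*(1 + 2)) = -1099 + (3² + (½)/3 + 122*3) = -1099 + (9 + (½)*(⅓) + 366) = -1099 + (9 + ⅙ + 366) = -1099 + 2251/6 = -4343/6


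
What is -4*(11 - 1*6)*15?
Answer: -300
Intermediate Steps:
-4*(11 - 1*6)*15 = -4*(11 - 6)*15 = -4*5*15 = -20*15 = -300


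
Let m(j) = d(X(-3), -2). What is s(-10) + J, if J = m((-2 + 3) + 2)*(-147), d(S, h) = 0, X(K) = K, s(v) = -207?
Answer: -207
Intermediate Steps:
m(j) = 0
J = 0 (J = 0*(-147) = 0)
s(-10) + J = -207 + 0 = -207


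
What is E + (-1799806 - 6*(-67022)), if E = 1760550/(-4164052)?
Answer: -2909994487799/2082026 ≈ -1.3977e+6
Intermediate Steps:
E = -880275/2082026 (E = 1760550*(-1/4164052) = -880275/2082026 ≈ -0.42280)
E + (-1799806 - 6*(-67022)) = -880275/2082026 + (-1799806 - 6*(-67022)) = -880275/2082026 + (-1799806 + 402132) = -880275/2082026 - 1397674 = -2909994487799/2082026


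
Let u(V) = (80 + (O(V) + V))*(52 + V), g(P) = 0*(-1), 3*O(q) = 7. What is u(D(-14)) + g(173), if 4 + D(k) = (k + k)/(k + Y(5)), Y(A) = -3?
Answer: 3442676/867 ≈ 3970.8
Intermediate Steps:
O(q) = 7/3 (O(q) = (⅓)*7 = 7/3)
g(P) = 0
D(k) = -4 + 2*k/(-3 + k) (D(k) = -4 + (k + k)/(k - 3) = -4 + (2*k)/(-3 + k) = -4 + 2*k/(-3 + k))
u(V) = (52 + V)*(247/3 + V) (u(V) = (80 + (7/3 + V))*(52 + V) = (247/3 + V)*(52 + V) = (52 + V)*(247/3 + V))
u(D(-14)) + g(173) = (12844/3 + (2*(6 - 1*(-14))/(-3 - 14))² + 403*(2*(6 - 1*(-14))/(-3 - 14))/3) + 0 = (12844/3 + (2*(6 + 14)/(-17))² + 403*(2*(6 + 14)/(-17))/3) + 0 = (12844/3 + (2*(-1/17)*20)² + 403*(2*(-1/17)*20)/3) + 0 = (12844/3 + (-40/17)² + (403/3)*(-40/17)) + 0 = (12844/3 + 1600/289 - 16120/51) + 0 = 3442676/867 + 0 = 3442676/867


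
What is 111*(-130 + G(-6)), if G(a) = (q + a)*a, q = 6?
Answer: -14430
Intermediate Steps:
G(a) = a*(6 + a) (G(a) = (6 + a)*a = a*(6 + a))
111*(-130 + G(-6)) = 111*(-130 - 6*(6 - 6)) = 111*(-130 - 6*0) = 111*(-130 + 0) = 111*(-130) = -14430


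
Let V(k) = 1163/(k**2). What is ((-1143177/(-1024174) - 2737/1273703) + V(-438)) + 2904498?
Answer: 8452067119994196316847/2909991282655788 ≈ 2.9045e+6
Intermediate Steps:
V(k) = 1163/k**2
((-1143177/(-1024174) - 2737/1273703) + V(-438)) + 2904498 = ((-1143177/(-1024174) - 2737/1273703) + 1163/(-438)**2) + 2904498 = ((-1143177*(-1/1024174) - 2737*1/1273703) + 1163*(1/191844)) + 2904498 = ((1143177/1024174 - 2737/1273703) + 1163/191844) + 2904498 = (33796856051/30337058054 + 1163/191844) + 2904498 = 3259503025382423/2909991282655788 + 2904498 = 8452067119994196316847/2909991282655788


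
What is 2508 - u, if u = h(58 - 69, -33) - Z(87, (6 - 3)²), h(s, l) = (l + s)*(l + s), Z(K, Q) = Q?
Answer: 581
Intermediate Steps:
h(s, l) = (l + s)²
u = 1927 (u = (-33 + (58 - 69))² - (6 - 3)² = (-33 - 11)² - 1*3² = (-44)² - 1*9 = 1936 - 9 = 1927)
2508 - u = 2508 - 1*1927 = 2508 - 1927 = 581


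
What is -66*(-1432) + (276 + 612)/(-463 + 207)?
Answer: 3024273/32 ≈ 94509.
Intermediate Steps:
-66*(-1432) + (276 + 612)/(-463 + 207) = 94512 + 888/(-256) = 94512 + 888*(-1/256) = 94512 - 111/32 = 3024273/32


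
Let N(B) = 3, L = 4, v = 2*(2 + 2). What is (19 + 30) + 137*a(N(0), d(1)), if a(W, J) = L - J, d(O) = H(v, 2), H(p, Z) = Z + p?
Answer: -773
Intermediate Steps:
v = 8 (v = 2*4 = 8)
d(O) = 10 (d(O) = 2 + 8 = 10)
a(W, J) = 4 - J
(19 + 30) + 137*a(N(0), d(1)) = (19 + 30) + 137*(4 - 1*10) = 49 + 137*(4 - 10) = 49 + 137*(-6) = 49 - 822 = -773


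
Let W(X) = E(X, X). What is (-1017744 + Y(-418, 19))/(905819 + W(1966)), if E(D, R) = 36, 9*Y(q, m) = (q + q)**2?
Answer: -1692160/1630539 ≈ -1.0378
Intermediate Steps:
Y(q, m) = 4*q**2/9 (Y(q, m) = (q + q)**2/9 = (2*q)**2/9 = (4*q**2)/9 = 4*q**2/9)
W(X) = 36
(-1017744 + Y(-418, 19))/(905819 + W(1966)) = (-1017744 + (4/9)*(-418)**2)/(905819 + 36) = (-1017744 + (4/9)*174724)/905855 = (-1017744 + 698896/9)*(1/905855) = -8460800/9*1/905855 = -1692160/1630539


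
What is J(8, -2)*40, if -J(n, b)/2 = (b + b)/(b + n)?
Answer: 160/3 ≈ 53.333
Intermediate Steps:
J(n, b) = -4*b/(b + n) (J(n, b) = -2*(b + b)/(b + n) = -2*2*b/(b + n) = -4*b/(b + n))
J(8, -2)*40 = -4*(-2)/(-2 + 8)*40 = -4*(-2)/6*40 = -4*(-2)*1/6*40 = (4/3)*40 = 160/3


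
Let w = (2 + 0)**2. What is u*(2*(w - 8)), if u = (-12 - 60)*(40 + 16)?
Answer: 32256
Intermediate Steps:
w = 4 (w = 2**2 = 4)
u = -4032 (u = -72*56 = -4032)
u*(2*(w - 8)) = -8064*(4 - 8) = -8064*(-4) = -4032*(-8) = 32256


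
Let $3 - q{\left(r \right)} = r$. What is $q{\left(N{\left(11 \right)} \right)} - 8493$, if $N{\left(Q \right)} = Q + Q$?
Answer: $-8512$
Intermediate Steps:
$N{\left(Q \right)} = 2 Q$
$q{\left(r \right)} = 3 - r$
$q{\left(N{\left(11 \right)} \right)} - 8493 = \left(3 - 2 \cdot 11\right) - 8493 = \left(3 - 22\right) - 8493 = -19 - 8493 = -8512$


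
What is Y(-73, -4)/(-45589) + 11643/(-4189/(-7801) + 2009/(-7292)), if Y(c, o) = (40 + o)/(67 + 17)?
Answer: 70452869534613817/1582209600139 ≈ 44528.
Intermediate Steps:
Y(c, o) = 10/21 + o/84 (Y(c, o) = (40 + o)/84 = (40 + o)*(1/84) = 10/21 + o/84)
Y(-73, -4)/(-45589) + 11643/(-4189/(-7801) + 2009/(-7292)) = (10/21 + (1/84)*(-4))/(-45589) + 11643/(-4189/(-7801) + 2009/(-7292)) = (10/21 - 1/21)*(-1/45589) + 11643/(-4189*(-1/7801) + 2009*(-1/7292)) = (3/7)*(-1/45589) + 11643/(4189/7801 - 2009/7292) = -3/319123 + 11643/(14873979/56884892) = -3/319123 + 11643*(56884892/14873979) = -3/319123 + 220770265852/4957993 = 70452869534613817/1582209600139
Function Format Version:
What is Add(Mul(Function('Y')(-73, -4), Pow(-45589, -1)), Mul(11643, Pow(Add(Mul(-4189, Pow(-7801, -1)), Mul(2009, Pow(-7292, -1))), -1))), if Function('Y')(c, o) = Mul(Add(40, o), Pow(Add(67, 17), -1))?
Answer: Rational(70452869534613817, 1582209600139) ≈ 44528.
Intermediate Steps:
Function('Y')(c, o) = Add(Rational(10, 21), Mul(Rational(1, 84), o)) (Function('Y')(c, o) = Mul(Add(40, o), Pow(84, -1)) = Mul(Add(40, o), Rational(1, 84)) = Add(Rational(10, 21), Mul(Rational(1, 84), o)))
Add(Mul(Function('Y')(-73, -4), Pow(-45589, -1)), Mul(11643, Pow(Add(Mul(-4189, Pow(-7801, -1)), Mul(2009, Pow(-7292, -1))), -1))) = Add(Mul(Add(Rational(10, 21), Mul(Rational(1, 84), -4)), Pow(-45589, -1)), Mul(11643, Pow(Add(Mul(-4189, Pow(-7801, -1)), Mul(2009, Pow(-7292, -1))), -1))) = Add(Mul(Add(Rational(10, 21), Rational(-1, 21)), Rational(-1, 45589)), Mul(11643, Pow(Add(Mul(-4189, Rational(-1, 7801)), Mul(2009, Rational(-1, 7292))), -1))) = Add(Mul(Rational(3, 7), Rational(-1, 45589)), Mul(11643, Pow(Add(Rational(4189, 7801), Rational(-2009, 7292)), -1))) = Add(Rational(-3, 319123), Mul(11643, Pow(Rational(14873979, 56884892), -1))) = Add(Rational(-3, 319123), Mul(11643, Rational(56884892, 14873979))) = Add(Rational(-3, 319123), Rational(220770265852, 4957993)) = Rational(70452869534613817, 1582209600139)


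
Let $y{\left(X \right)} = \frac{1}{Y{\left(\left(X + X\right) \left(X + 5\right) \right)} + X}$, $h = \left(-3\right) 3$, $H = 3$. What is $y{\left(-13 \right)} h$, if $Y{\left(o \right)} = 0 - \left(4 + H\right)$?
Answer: $\frac{9}{20} \approx 0.45$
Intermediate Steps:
$h = -9$
$Y{\left(o \right)} = -7$ ($Y{\left(o \right)} = 0 - 7 = -7$)
$y{\left(X \right)} = \frac{1}{-7 + X}$
$y{\left(-13 \right)} h = \frac{1}{-7 - 13} \left(-9\right) = \frac{1}{-20} \left(-9\right) = \left(- \frac{1}{20}\right) \left(-9\right) = \frac{9}{20}$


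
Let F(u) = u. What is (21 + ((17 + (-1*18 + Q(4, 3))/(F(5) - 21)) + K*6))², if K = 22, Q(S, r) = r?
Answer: 7480225/256 ≈ 29220.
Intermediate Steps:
(21 + ((17 + (-1*18 + Q(4, 3))/(F(5) - 21)) + K*6))² = (21 + ((17 + (-1*18 + 3)/(5 - 21)) + 22*6))² = (21 + ((17 + (-18 + 3)/(-16)) + 132))² = (21 + ((17 - 15*(-1/16)) + 132))² = (21 + ((17 + 15/16) + 132))² = (21 + (287/16 + 132))² = (21 + 2399/16)² = (2735/16)² = 7480225/256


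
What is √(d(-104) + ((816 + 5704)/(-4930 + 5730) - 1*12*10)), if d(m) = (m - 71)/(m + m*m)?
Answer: 3*I*√8914111310/26780 ≈ 10.577*I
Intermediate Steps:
d(m) = (-71 + m)/(m + m²)
√(d(-104) + ((816 + 5704)/(-4930 + 5730) - 1*12*10)) = √((-71 - 104)/((-104)*(1 - 104)) + ((816 + 5704)/(-4930 + 5730) - 1*12*10)) = √(-1/104*(-175)/(-103) + (6520/800 - 12*10)) = √(-1/104*(-1/103)*(-175) + (6520*(1/800) - 120)) = √(-175/10712 + (163/20 - 120)) = √(-175/10712 - 2237/20) = √(-5991561/53560) = 3*I*√8914111310/26780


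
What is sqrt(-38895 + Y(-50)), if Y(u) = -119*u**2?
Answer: I*sqrt(336395) ≈ 580.0*I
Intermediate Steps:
sqrt(-38895 + Y(-50)) = sqrt(-38895 - 119*(-50)**2) = sqrt(-38895 - 119*2500) = sqrt(-38895 - 297500) = sqrt(-336395) = I*sqrt(336395)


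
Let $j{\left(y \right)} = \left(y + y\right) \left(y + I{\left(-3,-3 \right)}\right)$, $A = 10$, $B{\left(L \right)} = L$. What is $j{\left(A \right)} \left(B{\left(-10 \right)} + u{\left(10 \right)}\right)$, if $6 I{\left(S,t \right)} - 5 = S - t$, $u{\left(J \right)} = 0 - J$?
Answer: $- \frac{13000}{3} \approx -4333.3$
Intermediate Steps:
$u{\left(J \right)} = - J$
$I{\left(S,t \right)} = \frac{5}{6} - \frac{t}{6} + \frac{S}{6}$ ($I{\left(S,t \right)} = \frac{5}{6} + \frac{S - t}{6} = \frac{5}{6} + \left(- \frac{t}{6} + \frac{S}{6}\right) = \frac{5}{6} - \frac{t}{6} + \frac{S}{6}$)
$j{\left(y \right)} = 2 y \left(\frac{5}{6} + y\right)$ ($j{\left(y \right)} = \left(y + y\right) \left(y + \left(\frac{5}{6} - - \frac{1}{2} + \frac{1}{6} \left(-3\right)\right)\right) = 2 y \left(y + \left(\frac{5}{6} + \frac{1}{2} - \frac{1}{2}\right)\right) = 2 y \left(y + \frac{5}{6}\right) = 2 y \left(\frac{5}{6} + y\right)$)
$j{\left(A \right)} \left(B{\left(-10 \right)} + u{\left(10 \right)}\right) = \frac{1}{3} \cdot 10 \left(5 + 6 \cdot 10\right) \left(-10 - 10\right) = \frac{1}{3} \cdot 10 \left(5 + 60\right) \left(-10 - 10\right) = \frac{1}{3} \cdot 10 \cdot 65 \left(-20\right) = \frac{650}{3} \left(-20\right) = - \frac{13000}{3}$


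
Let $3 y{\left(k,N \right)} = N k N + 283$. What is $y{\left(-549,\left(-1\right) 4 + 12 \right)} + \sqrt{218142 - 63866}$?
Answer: $- \frac{34853}{3} + 2 \sqrt{38569} \approx -11225.0$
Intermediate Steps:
$y{\left(k,N \right)} = \frac{283}{3} + \frac{k N^{2}}{3}$ ($y{\left(k,N \right)} = \frac{N k N + 283}{3} = \frac{k N^{2} + 283}{3} = \frac{283 + k N^{2}}{3} = \frac{283}{3} + \frac{k N^{2}}{3}$)
$y{\left(-549,\left(-1\right) 4 + 12 \right)} + \sqrt{218142 - 63866} = \left(\frac{283}{3} + \frac{1}{3} \left(-549\right) \left(\left(-1\right) 4 + 12\right)^{2}\right) + \sqrt{218142 - 63866} = \left(\frac{283}{3} + \frac{1}{3} \left(-549\right) \left(-4 + 12\right)^{2}\right) + \sqrt{154276} = \left(\frac{283}{3} + \frac{1}{3} \left(-549\right) 8^{2}\right) + 2 \sqrt{38569} = \left(\frac{283}{3} + \frac{1}{3} \left(-549\right) 64\right) + 2 \sqrt{38569} = \left(\frac{283}{3} - 11712\right) + 2 \sqrt{38569} = - \frac{34853}{3} + 2 \sqrt{38569}$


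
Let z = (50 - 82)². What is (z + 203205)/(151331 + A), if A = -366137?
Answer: -204229/214806 ≈ -0.95076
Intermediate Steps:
z = 1024 (z = (-32)² = 1024)
(z + 203205)/(151331 + A) = (1024 + 203205)/(151331 - 366137) = 204229/(-214806) = 204229*(-1/214806) = -204229/214806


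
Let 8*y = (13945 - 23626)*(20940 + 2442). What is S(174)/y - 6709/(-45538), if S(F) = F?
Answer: 253098918797/1718005614066 ≈ 0.14732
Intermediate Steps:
y = -113180571/4 (y = ((13945 - 23626)*(20940 + 2442))/8 = (-9681*23382)/8 = (⅛)*(-226361142) = -113180571/4 ≈ -2.8295e+7)
S(174)/y - 6709/(-45538) = 174/(-113180571/4) - 6709/(-45538) = 174*(-4/113180571) - 6709*(-1/45538) = -232/37726857 + 6709/45538 = 253098918797/1718005614066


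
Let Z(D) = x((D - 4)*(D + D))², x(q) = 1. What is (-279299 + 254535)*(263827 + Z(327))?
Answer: -6533436592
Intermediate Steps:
Z(D) = 1 (Z(D) = 1² = 1)
(-279299 + 254535)*(263827 + Z(327)) = (-279299 + 254535)*(263827 + 1) = -24764*263828 = -6533436592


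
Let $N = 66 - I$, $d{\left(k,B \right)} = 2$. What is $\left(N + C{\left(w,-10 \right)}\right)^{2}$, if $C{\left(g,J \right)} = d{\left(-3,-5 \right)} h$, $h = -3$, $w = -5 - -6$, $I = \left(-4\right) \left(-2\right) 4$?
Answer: $784$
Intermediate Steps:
$I = 32$ ($I = 8 \cdot 4 = 32$)
$w = 1$ ($w = -5 + 6 = 1$)
$N = 34$ ($N = 66 - 32 = 34$)
$C{\left(g,J \right)} = -6$ ($C{\left(g,J \right)} = 2 \left(-3\right) = -6$)
$\left(N + C{\left(w,-10 \right)}\right)^{2} = \left(34 - 6\right)^{2} = 28^{2} = 784$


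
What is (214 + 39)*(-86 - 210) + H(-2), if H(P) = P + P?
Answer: -74892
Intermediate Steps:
H(P) = 2*P
(214 + 39)*(-86 - 210) + H(-2) = (214 + 39)*(-86 - 210) + 2*(-2) = 253*(-296) - 4 = -74888 - 4 = -74892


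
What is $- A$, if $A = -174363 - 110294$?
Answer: $284657$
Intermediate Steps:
$A = -284657$
$- A = \left(-1\right) \left(-284657\right) = 284657$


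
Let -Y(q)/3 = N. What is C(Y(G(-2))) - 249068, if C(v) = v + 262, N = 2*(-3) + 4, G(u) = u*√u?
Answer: -248800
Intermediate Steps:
G(u) = u^(3/2)
N = -2 (N = -6 + 4 = -2)
Y(q) = 6 (Y(q) = -3*(-2) = 6)
C(v) = 262 + v
C(Y(G(-2))) - 249068 = (262 + 6) - 249068 = 268 - 249068 = -248800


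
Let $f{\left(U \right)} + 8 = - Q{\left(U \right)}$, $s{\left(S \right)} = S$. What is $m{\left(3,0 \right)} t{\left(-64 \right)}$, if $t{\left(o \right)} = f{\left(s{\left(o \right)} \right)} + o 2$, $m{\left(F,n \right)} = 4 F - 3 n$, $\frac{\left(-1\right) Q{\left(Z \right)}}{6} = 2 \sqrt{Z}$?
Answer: $-1632 + 1152 i \approx -1632.0 + 1152.0 i$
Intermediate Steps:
$Q{\left(Z \right)} = - 12 \sqrt{Z}$ ($Q{\left(Z \right)} = - 6 \cdot 2 \sqrt{Z} = - 12 \sqrt{Z}$)
$f{\left(U \right)} = -8 + 12 \sqrt{U}$ ($f{\left(U \right)} = -8 - - 12 \sqrt{U} = -8 + 12 \sqrt{U}$)
$m{\left(F,n \right)} = - 3 n + 4 F$
$t{\left(o \right)} = -8 + 2 o + 12 \sqrt{o}$ ($t{\left(o \right)} = \left(-8 + 12 \sqrt{o}\right) + o 2 = \left(-8 + 12 \sqrt{o}\right) + 2 o = -8 + 2 o + 12 \sqrt{o}$)
$m{\left(3,0 \right)} t{\left(-64 \right)} = \left(\left(-3\right) 0 + 4 \cdot 3\right) \left(-8 + 2 \left(-64\right) + 12 \sqrt{-64}\right) = \left(0 + 12\right) \left(-8 - 128 + 12 \cdot 8 i\right) = 12 \left(-8 - 128 + 96 i\right) = 12 \left(-136 + 96 i\right) = -1632 + 1152 i$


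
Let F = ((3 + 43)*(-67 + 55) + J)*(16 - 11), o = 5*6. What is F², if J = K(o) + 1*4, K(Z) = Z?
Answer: 6708100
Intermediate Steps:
o = 30
J = 34 (J = 30 + 1*4 = 30 + 4 = 34)
F = -2590 (F = ((3 + 43)*(-67 + 55) + 34)*(16 - 11) = (46*(-12) + 34)*5 = (-552 + 34)*5 = -518*5 = -2590)
F² = (-2590)² = 6708100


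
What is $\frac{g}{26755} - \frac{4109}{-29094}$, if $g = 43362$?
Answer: $\frac{1371510323}{778409970} \approx 1.7619$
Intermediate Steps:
$\frac{g}{26755} - \frac{4109}{-29094} = \frac{43362}{26755} - \frac{4109}{-29094} = 43362 \cdot \frac{1}{26755} - - \frac{4109}{29094} = \frac{43362}{26755} + \frac{4109}{29094} = \frac{1371510323}{778409970}$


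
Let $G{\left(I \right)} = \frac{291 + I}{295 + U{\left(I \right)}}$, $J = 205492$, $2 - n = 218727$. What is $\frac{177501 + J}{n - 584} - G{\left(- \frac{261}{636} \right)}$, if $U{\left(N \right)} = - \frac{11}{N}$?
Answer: $- \frac{3448619056667}{1301678743476} \approx -2.6494$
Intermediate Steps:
$n = -218725$ ($n = 2 - 218727 = -218725$)
$G{\left(I \right)} = \frac{291 + I}{295 - \frac{11}{I}}$
$\frac{177501 + J}{n - 584} - G{\left(- \frac{261}{636} \right)} = \frac{177501 + 205492}{-218725 - 584} - \frac{- \frac{261}{636} \left(291 - \frac{261}{636}\right)}{-11 + 295 \left(- \frac{261}{636}\right)} = \frac{382993}{-219309} - \frac{\left(-261\right) \frac{1}{636} \left(291 - \frac{87}{212}\right)}{-11 + 295 \left(\left(-261\right) \frac{1}{636}\right)} = 382993 \left(- \frac{1}{219309}\right) - - \frac{87 \left(291 - \frac{87}{212}\right)}{212 \left(-11 + 295 \left(- \frac{87}{212}\right)\right)} = - \frac{382993}{219309} - \left(- \frac{87}{212}\right) \frac{1}{-11 - \frac{25665}{212}} \cdot \frac{61605}{212} = - \frac{382993}{219309} - \left(- \frac{87}{212}\right) \frac{1}{- \frac{27997}{212}} \cdot \frac{61605}{212} = - \frac{382993}{219309} - \left(- \frac{87}{212}\right) \left(- \frac{212}{27997}\right) \frac{61605}{212} = - \frac{382993}{219309} - \frac{5359635}{5935364} = - \frac{3448619056667}{1301678743476}$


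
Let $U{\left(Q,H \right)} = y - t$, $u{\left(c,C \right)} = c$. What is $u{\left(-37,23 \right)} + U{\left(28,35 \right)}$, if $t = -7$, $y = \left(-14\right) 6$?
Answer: $-114$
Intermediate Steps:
$y = -84$
$U{\left(Q,H \right)} = -77$ ($U{\left(Q,H \right)} = -84 - -7 = -84 + 7 = -77$)
$u{\left(-37,23 \right)} + U{\left(28,35 \right)} = -37 - 77 = -114$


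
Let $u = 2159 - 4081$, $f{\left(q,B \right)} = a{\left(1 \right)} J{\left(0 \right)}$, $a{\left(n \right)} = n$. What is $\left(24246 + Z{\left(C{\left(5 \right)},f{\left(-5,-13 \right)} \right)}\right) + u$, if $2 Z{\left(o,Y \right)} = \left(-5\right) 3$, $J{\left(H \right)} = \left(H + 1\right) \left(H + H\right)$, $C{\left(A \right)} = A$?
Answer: $\frac{44633}{2} \approx 22317.0$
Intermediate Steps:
$J{\left(H \right)} = 2 H \left(1 + H\right)$ ($J{\left(H \right)} = \left(1 + H\right) 2 H = 2 H \left(1 + H\right)$)
$f{\left(q,B \right)} = 0$ ($f{\left(q,B \right)} = 1 \cdot 2 \cdot 0 \left(1 + 0\right) = 1 \cdot 2 \cdot 0 \cdot 1 = 1 \cdot 0 = 0$)
$u = -1922$ ($u = 2159 - 4081 = -1922$)
$Z{\left(o,Y \right)} = - \frac{15}{2}$ ($Z{\left(o,Y \right)} = \frac{\left(-5\right) 3}{2} = \frac{1}{2} \left(-15\right) = - \frac{15}{2}$)
$\left(24246 + Z{\left(C{\left(5 \right)},f{\left(-5,-13 \right)} \right)}\right) + u = \left(24246 - \frac{15}{2}\right) - 1922 = \frac{48477}{2} - 1922 = \frac{44633}{2}$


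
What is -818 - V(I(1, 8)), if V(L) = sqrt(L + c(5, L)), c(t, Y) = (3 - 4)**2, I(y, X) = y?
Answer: -818 - sqrt(2) ≈ -819.41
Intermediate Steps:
c(t, Y) = 1 (c(t, Y) = (-1)**2 = 1)
V(L) = sqrt(1 + L) (V(L) = sqrt(L + 1) = sqrt(1 + L))
-818 - V(I(1, 8)) = -818 - sqrt(1 + 1) = -818 - sqrt(2)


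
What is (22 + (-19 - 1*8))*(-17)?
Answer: 85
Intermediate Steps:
(22 + (-19 - 1*8))*(-17) = (22 + (-19 - 8))*(-17) = (22 - 27)*(-17) = -5*(-17) = 85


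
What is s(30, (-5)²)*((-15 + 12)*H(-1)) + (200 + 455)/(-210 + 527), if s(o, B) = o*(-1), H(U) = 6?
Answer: 171835/317 ≈ 542.07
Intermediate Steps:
s(o, B) = -o
s(30, (-5)²)*((-15 + 12)*H(-1)) + (200 + 455)/(-210 + 527) = (-1*30)*((-15 + 12)*6) + (200 + 455)/(-210 + 527) = -(-90)*6 + 655/317 = -30*(-18) + 655*(1/317) = 540 + 655/317 = 171835/317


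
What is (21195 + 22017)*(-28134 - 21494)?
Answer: -2144525136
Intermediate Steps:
(21195 + 22017)*(-28134 - 21494) = 43212*(-49628) = -2144525136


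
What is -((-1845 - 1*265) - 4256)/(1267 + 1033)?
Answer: 3183/1150 ≈ 2.7678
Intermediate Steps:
-((-1845 - 1*265) - 4256)/(1267 + 1033) = -((-1845 - 265) - 4256)/2300 = -(-2110 - 4256)/2300 = -(-6366)/2300 = -1*(-3183/1150) = 3183/1150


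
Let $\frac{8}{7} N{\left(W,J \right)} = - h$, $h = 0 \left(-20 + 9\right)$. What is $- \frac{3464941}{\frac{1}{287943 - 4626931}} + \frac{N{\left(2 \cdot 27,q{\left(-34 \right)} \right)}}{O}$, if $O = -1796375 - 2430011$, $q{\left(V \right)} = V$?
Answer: $15034337419708$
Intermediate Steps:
$h = 0$ ($h = 0 \left(-11\right) = 0$)
$O = -4226386$
$N{\left(W,J \right)} = 0$ ($N{\left(W,J \right)} = \frac{7 \left(\left(-1\right) 0\right)}{8} = \frac{7}{8} \cdot 0 = 0$)
$- \frac{3464941}{\frac{1}{287943 - 4626931}} + \frac{N{\left(2 \cdot 27,q{\left(-34 \right)} \right)}}{O} = - \frac{3464941}{\frac{1}{287943 - 4626931}} + \frac{0}{-4226386} = - \frac{3464941}{\frac{1}{-4338988}} + 0 \left(- \frac{1}{4226386}\right) = - \frac{3464941}{- \frac{1}{4338988}} + 0 = \left(-3464941\right) \left(-4338988\right) + 0 = 15034337419708 + 0 = 15034337419708$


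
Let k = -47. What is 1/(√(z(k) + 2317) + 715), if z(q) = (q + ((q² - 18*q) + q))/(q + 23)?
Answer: 5720/4072251 - 2*√35098/4072251 ≈ 0.0013126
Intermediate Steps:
z(q) = (q² - 16*q)/(23 + q) (z(q) = (q + (q² - 17*q))/(23 + q) = (q² - 16*q)/(23 + q))
1/(√(z(k) + 2317) + 715) = 1/(√(-47*(-16 - 47)/(23 - 47) + 2317) + 715) = 1/(√(-47*(-63)/(-24) + 2317) + 715) = 1/(√(-47*(-1/24)*(-63) + 2317) + 715) = 1/(√(-987/8 + 2317) + 715) = 1/(√(17549/8) + 715) = 1/(√35098/4 + 715) = 1/(715 + √35098/4)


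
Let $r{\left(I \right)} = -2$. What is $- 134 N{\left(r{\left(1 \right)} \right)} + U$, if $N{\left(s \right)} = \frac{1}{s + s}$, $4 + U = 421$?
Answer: $\frac{901}{2} \approx 450.5$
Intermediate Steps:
$U = 417$ ($U = -4 + 421 = 417$)
$N{\left(s \right)} = \frac{1}{2 s}$
$- 134 N{\left(r{\left(1 \right)} \right)} + U = - 134 \frac{1}{2 \left(-2\right)} + 417 = - 134 \cdot \frac{1}{2} \left(- \frac{1}{2}\right) + 417 = \left(-134\right) \left(- \frac{1}{4}\right) + 417 = \frac{67}{2} + 417 = \frac{901}{2}$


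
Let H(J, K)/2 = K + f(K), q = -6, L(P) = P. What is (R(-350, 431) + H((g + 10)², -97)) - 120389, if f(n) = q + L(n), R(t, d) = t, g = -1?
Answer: -121139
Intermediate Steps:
f(n) = -6 + n
H(J, K) = -12 + 4*K (H(J, K) = 2*(K + (-6 + K)) = 2*(-6 + 2*K) = -12 + 4*K)
(R(-350, 431) + H((g + 10)², -97)) - 120389 = (-350 + (-12 + 4*(-97))) - 120389 = (-350 + (-12 - 388)) - 120389 = (-350 - 400) - 120389 = -750 - 120389 = -121139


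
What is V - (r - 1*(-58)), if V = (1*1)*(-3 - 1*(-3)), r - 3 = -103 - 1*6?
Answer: 48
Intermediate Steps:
r = -106 (r = 3 + (-103 - 1*6) = 3 + (-103 - 6) = 3 - 109 = -106)
V = 0 (V = 1*(-3 + 3) = 1*0 = 0)
V - (r - 1*(-58)) = 0 - (-106 - 1*(-58)) = 0 - (-106 + 58) = 0 - 1*(-48) = 0 + 48 = 48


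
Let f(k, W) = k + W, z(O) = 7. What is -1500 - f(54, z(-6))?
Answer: -1561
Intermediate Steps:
f(k, W) = W + k
-1500 - f(54, z(-6)) = -1500 - (7 + 54) = -1500 - 1*61 = -1500 - 61 = -1561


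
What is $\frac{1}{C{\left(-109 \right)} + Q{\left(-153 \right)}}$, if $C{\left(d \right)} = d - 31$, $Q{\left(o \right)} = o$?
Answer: $- \frac{1}{293} \approx -0.003413$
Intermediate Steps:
$C{\left(d \right)} = -31 + d$
$\frac{1}{C{\left(-109 \right)} + Q{\left(-153 \right)}} = \frac{1}{\left(-31 - 109\right) - 153} = \frac{1}{-140 - 153} = \frac{1}{-293} = - \frac{1}{293}$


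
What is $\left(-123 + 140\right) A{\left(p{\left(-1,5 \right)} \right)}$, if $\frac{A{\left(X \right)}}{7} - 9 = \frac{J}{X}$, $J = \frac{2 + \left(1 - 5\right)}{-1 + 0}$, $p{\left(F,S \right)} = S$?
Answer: $\frac{5593}{5} \approx 1118.6$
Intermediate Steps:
$J = 2$ ($J = \frac{2 - 4}{-1} = \left(-2\right) \left(-1\right) = 2$)
$A{\left(X \right)} = 63 + \frac{14}{X}$ ($A{\left(X \right)} = 63 + 7 \frac{2}{X} = 63 + \frac{14}{X}$)
$\left(-123 + 140\right) A{\left(p{\left(-1,5 \right)} \right)} = \left(-123 + 140\right) \left(63 + \frac{14}{5}\right) = 17 \left(63 + 14 \cdot \frac{1}{5}\right) = 17 \left(63 + \frac{14}{5}\right) = 17 \cdot \frac{329}{5} = \frac{5593}{5}$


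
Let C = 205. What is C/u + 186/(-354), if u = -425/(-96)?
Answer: 229589/5015 ≈ 45.780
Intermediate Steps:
u = 425/96 (u = -425*(-1/96) = 425/96 ≈ 4.4271)
C/u + 186/(-354) = 205/(425/96) + 186/(-354) = 205*(96/425) + 186*(-1/354) = 3936/85 - 31/59 = 229589/5015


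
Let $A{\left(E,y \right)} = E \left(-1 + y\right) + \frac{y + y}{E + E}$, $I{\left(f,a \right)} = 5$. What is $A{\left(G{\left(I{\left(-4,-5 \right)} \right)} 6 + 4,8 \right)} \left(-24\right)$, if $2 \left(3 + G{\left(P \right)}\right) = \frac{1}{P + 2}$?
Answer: $\frac{217944}{95} \approx 2294.1$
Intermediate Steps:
$G{\left(P \right)} = -3 + \frac{1}{2 \left(2 + P\right)}$ ($G{\left(P \right)} = -3 + \frac{1}{2 \left(P + 2\right)} = -3 + \frac{1}{2 \left(2 + P\right)}$)
$A{\left(E,y \right)} = E \left(-1 + y\right) + \frac{y}{E}$ ($A{\left(E,y \right)} = E \left(-1 + y\right) + \frac{2 y}{2 E} = E \left(-1 + y\right) + 2 y \frac{1}{2 E} = E \left(-1 + y\right) + \frac{y}{E}$)
$A{\left(G{\left(I{\left(-4,-5 \right)} \right)} 6 + 4,8 \right)} \left(-24\right) = \left(- (\frac{-11 - 30}{2 \left(2 + 5\right)} 6 + 4) + \left(\frac{-11 - 30}{2 \left(2 + 5\right)} 6 + 4\right) 8 + \frac{8}{\frac{-11 - 30}{2 \left(2 + 5\right)} 6 + 4}\right) \left(-24\right) = \left(- (\frac{-11 - 30}{2 \cdot 7} \cdot 6 + 4) + \left(\frac{-11 - 30}{2 \cdot 7} \cdot 6 + 4\right) 8 + \frac{8}{\frac{-11 - 30}{2 \cdot 7} \cdot 6 + 4}\right) \left(-24\right) = \left(- (\frac{1}{2} \cdot \frac{1}{7} \left(-41\right) 6 + 4) + \left(\frac{1}{2} \cdot \frac{1}{7} \left(-41\right) 6 + 4\right) 8 + \frac{8}{\frac{1}{2} \cdot \frac{1}{7} \left(-41\right) 6 + 4}\right) \left(-24\right) = \left(- (\left(- \frac{41}{14}\right) 6 + 4) + \left(\left(- \frac{41}{14}\right) 6 + 4\right) 8 + \frac{8}{\left(- \frac{41}{14}\right) 6 + 4}\right) \left(-24\right) = \left(- (- \frac{123}{7} + 4) + \left(- \frac{123}{7} + 4\right) 8 + \frac{8}{- \frac{123}{7} + 4}\right) \left(-24\right) = \left(\left(-1\right) \left(- \frac{95}{7}\right) - \frac{760}{7} + \frac{8}{- \frac{95}{7}}\right) \left(-24\right) = \left(\frac{95}{7} - \frac{760}{7} + 8 \left(- \frac{7}{95}\right)\right) \left(-24\right) = \left(\frac{95}{7} - \frac{760}{7} - \frac{56}{95}\right) \left(-24\right) = \left(- \frac{9081}{95}\right) \left(-24\right) = \frac{217944}{95}$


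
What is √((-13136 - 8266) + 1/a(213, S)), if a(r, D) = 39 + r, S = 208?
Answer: I*√37753121/42 ≈ 146.29*I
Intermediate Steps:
√((-13136 - 8266) + 1/a(213, S)) = √((-13136 - 8266) + 1/(39 + 213)) = √(-21402 + 1/252) = √(-5393303/252) = I*√37753121/42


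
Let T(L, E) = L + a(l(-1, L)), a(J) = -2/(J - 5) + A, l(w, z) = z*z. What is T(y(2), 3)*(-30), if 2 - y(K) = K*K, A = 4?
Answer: -120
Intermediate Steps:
l(w, z) = z²
y(K) = 2 - K² (y(K) = 2 - K*K = 2 - K²)
a(J) = 4 - 2/(-5 + J) (a(J) = -2/(J - 5) + 4 = -2/(-5 + J) + 4 = 4 - 2/(-5 + J))
T(L, E) = L + 2*(-11 + 2*L²)/(-5 + L²)
T(y(2), 3)*(-30) = ((-22 + 4*(2 - 1*2²)² + (2 - 1*2²)*(-5 + (2 - 1*2²)²))/(-5 + (2 - 1*2²)²))*(-30) = ((-22 + 4*(2 - 1*4)² + (2 - 1*4)*(-5 + (2 - 1*4)²))/(-5 + (2 - 1*4)²))*(-30) = ((-22 + 4*(2 - 4)² + (2 - 4)*(-5 + (2 - 4)²))/(-5 + (2 - 4)²))*(-30) = ((-22 + 4*(-2)² - 2*(-5 + (-2)²))/(-5 + (-2)²))*(-30) = ((-22 + 4*4 - 2*(-5 + 4))/(-5 + 4))*(-30) = ((-22 + 16 - 2*(-1))/(-1))*(-30) = -(-22 + 16 + 2)*(-30) = -1*(-4)*(-30) = 4*(-30) = -120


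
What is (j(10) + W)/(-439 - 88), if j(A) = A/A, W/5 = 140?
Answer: -701/527 ≈ -1.3302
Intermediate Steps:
W = 700 (W = 5*140 = 700)
j(A) = 1
(j(10) + W)/(-439 - 88) = (1 + 700)/(-439 - 88) = 701/(-527) = 701*(-1/527) = -701/527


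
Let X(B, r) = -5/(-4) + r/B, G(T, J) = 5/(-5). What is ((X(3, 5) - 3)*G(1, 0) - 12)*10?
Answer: -715/6 ≈ -119.17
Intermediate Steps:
G(T, J) = -1 (G(T, J) = 5*(-⅕) = -1)
X(B, r) = 5/4 + r/B (X(B, r) = -5*(-¼) + r/B = 5/4 + r/B)
((X(3, 5) - 3)*G(1, 0) - 12)*10 = (((5/4 + 5/3) - 3)*(-1) - 12)*10 = ((35/12 - 3)*(-1) - 12)*10 = (-1/12*(-1) - 12)*10 = (1/12 - 12)*10 = -143/12*10 = -715/6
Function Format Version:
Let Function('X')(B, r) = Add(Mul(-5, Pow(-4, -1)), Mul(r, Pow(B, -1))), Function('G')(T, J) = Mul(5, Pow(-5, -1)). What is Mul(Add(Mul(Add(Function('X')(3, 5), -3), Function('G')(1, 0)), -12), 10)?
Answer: Rational(-715, 6) ≈ -119.17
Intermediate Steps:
Function('G')(T, J) = -1 (Function('G')(T, J) = Mul(5, Rational(-1, 5)) = -1)
Function('X')(B, r) = Add(Rational(5, 4), Mul(r, Pow(B, -1))) (Function('X')(B, r) = Add(Mul(-5, Rational(-1, 4)), Mul(r, Pow(B, -1))) = Add(Rational(5, 4), Mul(r, Pow(B, -1))))
Mul(Add(Mul(Add(Function('X')(3, 5), -3), Function('G')(1, 0)), -12), 10) = Mul(Add(Mul(Add(Add(Rational(5, 4), Mul(5, Pow(3, -1))), -3), -1), -12), 10) = Mul(Add(Mul(Add(Add(Rational(5, 4), Mul(5, Rational(1, 3))), -3), -1), -12), 10) = Mul(Add(Mul(Add(Add(Rational(5, 4), Rational(5, 3)), -3), -1), -12), 10) = Mul(Add(Mul(Add(Rational(35, 12), -3), -1), -12), 10) = Mul(Add(Mul(Rational(-1, 12), -1), -12), 10) = Mul(Add(Rational(1, 12), -12), 10) = Mul(Rational(-143, 12), 10) = Rational(-715, 6)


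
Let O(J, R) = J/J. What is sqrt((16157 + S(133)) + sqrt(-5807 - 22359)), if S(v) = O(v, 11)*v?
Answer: sqrt(16290 + I*sqrt(28166)) ≈ 127.63 + 0.6575*I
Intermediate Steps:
O(J, R) = 1
S(v) = v (S(v) = 1*v = v)
sqrt((16157 + S(133)) + sqrt(-5807 - 22359)) = sqrt((16157 + 133) + sqrt(-5807 - 22359)) = sqrt(16290 + sqrt(-28166)) = sqrt(16290 + I*sqrt(28166))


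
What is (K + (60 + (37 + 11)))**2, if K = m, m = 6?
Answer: 12996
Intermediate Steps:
K = 6
(K + (60 + (37 + 11)))**2 = (6 + (60 + (37 + 11)))**2 = (6 + (60 + 48))**2 = (6 + 108)**2 = 114**2 = 12996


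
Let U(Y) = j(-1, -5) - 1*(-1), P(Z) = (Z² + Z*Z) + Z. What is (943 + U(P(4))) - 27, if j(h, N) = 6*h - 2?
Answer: 909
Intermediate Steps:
P(Z) = Z + 2*Z² (P(Z) = (Z² + Z²) + Z = 2*Z² + Z = Z + 2*Z²)
j(h, N) = -2 + 6*h
U(Y) = -7 (U(Y) = (-2 + 6*(-1)) - 1*(-1) = (-2 - 6) + 1 = -8 + 1 = -7)
(943 + U(P(4))) - 27 = (943 - 7) - 27 = 936 - 27 = 909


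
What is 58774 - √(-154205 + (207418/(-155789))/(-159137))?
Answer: 58774 - I*√94779490140854718807757171/24791794093 ≈ 58774.0 - 392.69*I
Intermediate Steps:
58774 - √(-154205 + (207418/(-155789))/(-159137)) = 58774 - √(-154205 + (207418*(-1/155789))*(-1/159137)) = 58774 - √(-154205 - 207418/155789*(-1/159137)) = 58774 - √(-154205 + 207418/24791794093) = 58774 - √(-3823018607903647/24791794093) = 58774 - I*√94779490140854718807757171/24791794093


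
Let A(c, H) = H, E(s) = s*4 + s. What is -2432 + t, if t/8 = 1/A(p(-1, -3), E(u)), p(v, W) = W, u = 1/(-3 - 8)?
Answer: -12248/5 ≈ -2449.6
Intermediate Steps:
u = -1/11 (u = 1/(-11) = -1/11 ≈ -0.090909)
E(s) = 5*s (E(s) = 4*s + s = 5*s)
t = -88/5 (t = 8/((5*(-1/11))) = 8/(-5/11) = 8*(-11/5) = -88/5 ≈ -17.600)
-2432 + t = -2432 - 88/5 = -12248/5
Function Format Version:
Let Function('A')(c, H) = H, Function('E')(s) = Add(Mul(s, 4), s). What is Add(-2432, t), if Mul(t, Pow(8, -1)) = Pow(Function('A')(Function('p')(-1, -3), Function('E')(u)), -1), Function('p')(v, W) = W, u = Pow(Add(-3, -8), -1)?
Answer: Rational(-12248, 5) ≈ -2449.6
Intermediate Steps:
u = Rational(-1, 11) (u = Pow(-11, -1) = Rational(-1, 11) ≈ -0.090909)
Function('E')(s) = Mul(5, s) (Function('E')(s) = Add(Mul(4, s), s) = Mul(5, s))
t = Rational(-88, 5) (t = Mul(8, Pow(Mul(5, Rational(-1, 11)), -1)) = Mul(8, Pow(Rational(-5, 11), -1)) = Mul(8, Rational(-11, 5)) = Rational(-88, 5) ≈ -17.600)
Add(-2432, t) = Add(-2432, Rational(-88, 5)) = Rational(-12248, 5)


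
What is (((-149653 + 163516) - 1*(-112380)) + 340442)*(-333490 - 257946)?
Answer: -276014309660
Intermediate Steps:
(((-149653 + 163516) - 1*(-112380)) + 340442)*(-333490 - 257946) = ((13863 + 112380) + 340442)*(-591436) = (126243 + 340442)*(-591436) = 466685*(-591436) = -276014309660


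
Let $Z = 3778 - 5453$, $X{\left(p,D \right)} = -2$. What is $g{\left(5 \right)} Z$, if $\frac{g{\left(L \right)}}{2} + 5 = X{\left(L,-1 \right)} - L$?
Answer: $40200$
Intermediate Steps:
$Z = -1675$
$g{\left(L \right)} = -14 - 2 L$ ($g{\left(L \right)} = -10 + 2 \left(-2 - L\right) = -10 - \left(4 + 2 L\right) = -14 - 2 L$)
$g{\left(5 \right)} Z = \left(-14 - 10\right) \left(-1675\right) = \left(-24\right) \left(-1675\right) = 40200$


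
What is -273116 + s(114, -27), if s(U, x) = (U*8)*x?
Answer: -297740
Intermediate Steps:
s(U, x) = 8*U*x (s(U, x) = (8*U)*x = 8*U*x)
-273116 + s(114, -27) = -273116 + 8*114*(-27) = -273116 - 24624 = -297740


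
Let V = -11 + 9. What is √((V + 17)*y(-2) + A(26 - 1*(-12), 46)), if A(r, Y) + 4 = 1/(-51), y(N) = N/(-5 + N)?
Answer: √33915/357 ≈ 0.51585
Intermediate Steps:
y(N) = N/(-5 + N)
A(r, Y) = -205/51 (A(r, Y) = -4 + 1/(-51) = -4 - 1/51 = -205/51)
V = -2
√((V + 17)*y(-2) + A(26 - 1*(-12), 46)) = √((-2 + 17)*(-2/(-5 - 2)) - 205/51) = √(15*(-2/(-7)) - 205/51) = √(15*(-2*(-⅐)) - 205/51) = √(15*(2/7) - 205/51) = √(30/7 - 205/51) = √(95/357) = √33915/357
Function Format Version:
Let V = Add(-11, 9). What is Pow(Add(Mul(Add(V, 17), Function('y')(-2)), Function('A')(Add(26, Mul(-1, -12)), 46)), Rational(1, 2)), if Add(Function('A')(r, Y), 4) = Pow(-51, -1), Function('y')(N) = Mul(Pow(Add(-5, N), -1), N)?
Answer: Mul(Rational(1, 357), Pow(33915, Rational(1, 2))) ≈ 0.51585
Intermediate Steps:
Function('y')(N) = Mul(N, Pow(Add(-5, N), -1))
Function('A')(r, Y) = Rational(-205, 51) (Function('A')(r, Y) = Add(-4, Pow(-51, -1)) = Add(-4, Rational(-1, 51)) = Rational(-205, 51))
V = -2
Pow(Add(Mul(Add(V, 17), Function('y')(-2)), Function('A')(Add(26, Mul(-1, -12)), 46)), Rational(1, 2)) = Pow(Add(Mul(Add(-2, 17), Mul(-2, Pow(Add(-5, -2), -1))), Rational(-205, 51)), Rational(1, 2)) = Pow(Add(Mul(15, Mul(-2, Pow(-7, -1))), Rational(-205, 51)), Rational(1, 2)) = Pow(Add(Mul(15, Mul(-2, Rational(-1, 7))), Rational(-205, 51)), Rational(1, 2)) = Pow(Add(Mul(15, Rational(2, 7)), Rational(-205, 51)), Rational(1, 2)) = Pow(Add(Rational(30, 7), Rational(-205, 51)), Rational(1, 2)) = Pow(Rational(95, 357), Rational(1, 2)) = Mul(Rational(1, 357), Pow(33915, Rational(1, 2)))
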